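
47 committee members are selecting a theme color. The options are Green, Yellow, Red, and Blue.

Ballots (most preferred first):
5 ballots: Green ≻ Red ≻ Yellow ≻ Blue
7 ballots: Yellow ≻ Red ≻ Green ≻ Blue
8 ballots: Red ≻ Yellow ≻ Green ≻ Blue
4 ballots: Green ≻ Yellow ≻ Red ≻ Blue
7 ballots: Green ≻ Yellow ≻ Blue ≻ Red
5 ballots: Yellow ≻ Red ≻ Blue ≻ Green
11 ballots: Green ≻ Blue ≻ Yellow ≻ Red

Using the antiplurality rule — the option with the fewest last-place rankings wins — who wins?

Yellow

Last-place votes: Green 5, Yellow 0, Red 18, Blue 24.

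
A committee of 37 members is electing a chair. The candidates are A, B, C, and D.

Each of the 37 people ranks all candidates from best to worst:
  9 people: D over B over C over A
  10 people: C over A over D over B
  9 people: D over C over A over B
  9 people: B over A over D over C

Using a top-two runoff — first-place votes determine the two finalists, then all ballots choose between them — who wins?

Round 1 first-place votes: A 0, B 9, C 10, D 18. D and C advance.
Runoff: D is ranked above C on 27 ballots, C above D on 10.

D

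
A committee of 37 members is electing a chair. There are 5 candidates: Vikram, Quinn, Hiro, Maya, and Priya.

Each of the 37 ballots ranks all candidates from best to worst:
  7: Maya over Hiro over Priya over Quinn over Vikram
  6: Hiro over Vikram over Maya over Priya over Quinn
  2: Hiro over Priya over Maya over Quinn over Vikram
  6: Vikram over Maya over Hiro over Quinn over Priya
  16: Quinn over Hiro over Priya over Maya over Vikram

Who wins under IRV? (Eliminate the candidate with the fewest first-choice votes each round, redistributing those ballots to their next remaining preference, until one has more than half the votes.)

Maya

Round 1: Vikram 6, Quinn 16, Hiro 8, Maya 7, Priya 0. Priya eliminated.
Round 2: Vikram 6, Quinn 16, Hiro 8, Maya 7. Vikram eliminated.
Round 3: Quinn 16, Hiro 8, Maya 13. Hiro eliminated.
Round 4: Quinn 16, Maya 21. Maya has a majority (≥19).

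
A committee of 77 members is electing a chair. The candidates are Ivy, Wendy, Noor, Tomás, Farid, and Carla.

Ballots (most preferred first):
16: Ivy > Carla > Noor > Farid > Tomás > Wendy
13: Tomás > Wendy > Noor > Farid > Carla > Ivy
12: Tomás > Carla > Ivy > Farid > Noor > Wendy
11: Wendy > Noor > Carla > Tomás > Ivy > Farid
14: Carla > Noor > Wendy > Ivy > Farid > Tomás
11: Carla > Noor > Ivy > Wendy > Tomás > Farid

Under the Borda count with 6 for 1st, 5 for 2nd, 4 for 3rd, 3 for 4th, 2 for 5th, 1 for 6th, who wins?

Ivy: 16×6 + 13×1 + 12×4 + 11×2 + 14×3 + 11×4 = 265
Wendy: 16×1 + 13×5 + 12×1 + 11×6 + 14×4 + 11×3 = 248
Noor: 16×4 + 13×4 + 12×2 + 11×5 + 14×5 + 11×5 = 320
Tomás: 16×2 + 13×6 + 12×6 + 11×3 + 14×1 + 11×2 = 251
Farid: 16×3 + 13×3 + 12×3 + 11×1 + 14×2 + 11×1 = 173
Carla: 16×5 + 13×2 + 12×5 + 11×4 + 14×6 + 11×6 = 360

Carla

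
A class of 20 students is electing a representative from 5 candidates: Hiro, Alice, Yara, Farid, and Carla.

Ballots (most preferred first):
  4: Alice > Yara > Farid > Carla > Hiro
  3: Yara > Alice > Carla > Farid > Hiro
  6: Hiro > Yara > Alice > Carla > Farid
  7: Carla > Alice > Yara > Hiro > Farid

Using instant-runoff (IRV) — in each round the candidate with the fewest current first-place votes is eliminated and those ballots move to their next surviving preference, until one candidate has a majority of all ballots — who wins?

Alice

Round 1: Hiro 6, Alice 4, Yara 3, Farid 0, Carla 7. Farid eliminated.
Round 2: Hiro 6, Alice 4, Yara 3, Carla 7. Yara eliminated.
Round 3: Hiro 6, Alice 7, Carla 7. Hiro eliminated.
Round 4: Alice 13, Carla 7. Alice has a majority (≥11).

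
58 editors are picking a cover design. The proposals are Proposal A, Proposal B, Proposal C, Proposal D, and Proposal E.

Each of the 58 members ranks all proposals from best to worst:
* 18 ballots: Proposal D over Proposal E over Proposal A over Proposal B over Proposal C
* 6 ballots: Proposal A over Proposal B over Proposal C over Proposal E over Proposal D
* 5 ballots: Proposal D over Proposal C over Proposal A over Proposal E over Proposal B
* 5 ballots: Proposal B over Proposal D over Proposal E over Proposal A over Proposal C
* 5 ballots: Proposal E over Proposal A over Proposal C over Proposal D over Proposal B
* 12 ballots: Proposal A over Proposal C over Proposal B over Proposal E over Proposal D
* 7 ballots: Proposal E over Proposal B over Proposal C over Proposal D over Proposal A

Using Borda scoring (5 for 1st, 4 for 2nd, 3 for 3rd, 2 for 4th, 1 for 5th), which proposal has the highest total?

Proposal A: 18×3 + 6×5 + 5×3 + 5×2 + 5×4 + 12×5 + 7×1 = 196
Proposal B: 18×2 + 6×4 + 5×1 + 5×5 + 5×1 + 12×3 + 7×4 = 159
Proposal C: 18×1 + 6×3 + 5×4 + 5×1 + 5×3 + 12×4 + 7×3 = 145
Proposal D: 18×5 + 6×1 + 5×5 + 5×4 + 5×2 + 12×1 + 7×2 = 177
Proposal E: 18×4 + 6×2 + 5×2 + 5×3 + 5×5 + 12×2 + 7×5 = 193

Proposal A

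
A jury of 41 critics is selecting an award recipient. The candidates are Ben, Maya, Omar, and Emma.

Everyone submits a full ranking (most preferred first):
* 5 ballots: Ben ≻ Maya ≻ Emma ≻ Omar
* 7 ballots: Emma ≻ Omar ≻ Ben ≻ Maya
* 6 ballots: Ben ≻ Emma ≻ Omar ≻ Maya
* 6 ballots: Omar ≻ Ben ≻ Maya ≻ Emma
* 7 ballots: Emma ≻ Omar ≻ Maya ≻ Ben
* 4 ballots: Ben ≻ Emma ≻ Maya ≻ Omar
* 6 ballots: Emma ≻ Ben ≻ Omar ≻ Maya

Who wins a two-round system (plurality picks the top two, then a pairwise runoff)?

Round 1 first-place votes: Ben 15, Maya 0, Omar 6, Emma 20. Emma and Ben advance.
Runoff: Emma is ranked above Ben on 20 ballots, Ben above Emma on 21.

Ben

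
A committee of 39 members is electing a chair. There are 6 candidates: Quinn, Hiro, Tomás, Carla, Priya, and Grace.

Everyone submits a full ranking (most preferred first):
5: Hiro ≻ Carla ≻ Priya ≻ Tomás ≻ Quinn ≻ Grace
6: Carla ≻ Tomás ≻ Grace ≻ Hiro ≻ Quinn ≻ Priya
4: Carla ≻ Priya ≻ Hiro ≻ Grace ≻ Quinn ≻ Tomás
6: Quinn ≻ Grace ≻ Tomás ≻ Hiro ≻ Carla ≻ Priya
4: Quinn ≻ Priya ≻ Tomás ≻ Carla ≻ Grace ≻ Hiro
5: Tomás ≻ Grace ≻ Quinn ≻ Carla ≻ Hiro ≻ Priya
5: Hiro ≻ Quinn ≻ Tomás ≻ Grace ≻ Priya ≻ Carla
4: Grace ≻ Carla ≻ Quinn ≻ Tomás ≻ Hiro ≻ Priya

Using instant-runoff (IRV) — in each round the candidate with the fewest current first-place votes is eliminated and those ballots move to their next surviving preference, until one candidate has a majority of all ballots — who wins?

Round 1: Quinn 10, Hiro 10, Tomás 5, Carla 10, Priya 0, Grace 4. Priya eliminated.
Round 2: Quinn 10, Hiro 10, Tomás 5, Carla 10, Grace 4. Grace eliminated.
Round 3: Quinn 10, Hiro 10, Tomás 5, Carla 14. Tomás eliminated.
Round 4: Quinn 15, Hiro 10, Carla 14. Hiro eliminated.
Round 5: Quinn 20, Carla 19. Quinn has a majority (≥20).

Quinn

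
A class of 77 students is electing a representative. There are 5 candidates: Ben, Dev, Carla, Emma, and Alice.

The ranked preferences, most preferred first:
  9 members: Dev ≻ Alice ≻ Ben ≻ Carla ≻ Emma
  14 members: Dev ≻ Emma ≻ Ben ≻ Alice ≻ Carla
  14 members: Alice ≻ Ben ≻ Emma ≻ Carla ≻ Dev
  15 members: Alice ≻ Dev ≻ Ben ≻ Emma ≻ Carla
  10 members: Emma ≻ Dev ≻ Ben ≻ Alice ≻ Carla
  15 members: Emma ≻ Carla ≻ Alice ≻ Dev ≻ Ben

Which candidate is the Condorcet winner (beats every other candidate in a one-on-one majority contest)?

Emma

Emma vs Ben: 39–38
Emma vs Dev: 39–38
Emma vs Carla: 68–9
Emma vs Alice: 39–38
Emma beats every other candidate.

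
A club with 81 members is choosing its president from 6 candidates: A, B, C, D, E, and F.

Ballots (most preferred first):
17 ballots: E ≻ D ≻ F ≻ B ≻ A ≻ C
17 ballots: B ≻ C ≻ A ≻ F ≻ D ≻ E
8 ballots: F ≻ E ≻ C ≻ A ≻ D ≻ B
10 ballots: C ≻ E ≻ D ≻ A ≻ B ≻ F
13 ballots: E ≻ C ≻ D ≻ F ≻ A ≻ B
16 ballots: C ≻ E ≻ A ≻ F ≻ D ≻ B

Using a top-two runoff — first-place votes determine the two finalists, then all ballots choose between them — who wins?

Round 1 first-place votes: A 0, B 17, C 26, D 0, E 30, F 8. E and C advance.
Runoff: E is ranked above C on 38 ballots, C above E on 43.

C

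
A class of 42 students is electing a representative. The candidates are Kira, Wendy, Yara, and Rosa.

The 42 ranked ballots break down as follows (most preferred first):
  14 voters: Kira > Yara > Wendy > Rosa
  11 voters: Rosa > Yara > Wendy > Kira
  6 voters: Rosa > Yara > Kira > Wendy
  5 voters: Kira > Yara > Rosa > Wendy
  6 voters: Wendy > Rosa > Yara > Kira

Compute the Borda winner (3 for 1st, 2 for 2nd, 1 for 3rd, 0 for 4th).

Kira: 14×3 + 11×0 + 6×1 + 5×3 + 6×0 = 63
Wendy: 14×1 + 11×1 + 6×0 + 5×0 + 6×3 = 43
Yara: 14×2 + 11×2 + 6×2 + 5×2 + 6×1 = 78
Rosa: 14×0 + 11×3 + 6×3 + 5×1 + 6×2 = 68

Yara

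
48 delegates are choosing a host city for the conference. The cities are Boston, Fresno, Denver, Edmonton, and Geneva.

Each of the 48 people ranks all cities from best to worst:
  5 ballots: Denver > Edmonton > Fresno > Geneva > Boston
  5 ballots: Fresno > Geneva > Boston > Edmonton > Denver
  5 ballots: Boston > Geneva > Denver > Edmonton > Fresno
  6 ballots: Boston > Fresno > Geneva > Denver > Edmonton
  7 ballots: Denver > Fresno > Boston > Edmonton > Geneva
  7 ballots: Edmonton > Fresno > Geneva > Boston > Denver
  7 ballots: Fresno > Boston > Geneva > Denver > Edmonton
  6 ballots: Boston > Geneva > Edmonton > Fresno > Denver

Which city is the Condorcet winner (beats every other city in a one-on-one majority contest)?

Fresno vs Boston: 31–17
Fresno vs Denver: 31–17
Fresno vs Edmonton: 25–23
Fresno vs Geneva: 37–11
Fresno beats every other city.

Fresno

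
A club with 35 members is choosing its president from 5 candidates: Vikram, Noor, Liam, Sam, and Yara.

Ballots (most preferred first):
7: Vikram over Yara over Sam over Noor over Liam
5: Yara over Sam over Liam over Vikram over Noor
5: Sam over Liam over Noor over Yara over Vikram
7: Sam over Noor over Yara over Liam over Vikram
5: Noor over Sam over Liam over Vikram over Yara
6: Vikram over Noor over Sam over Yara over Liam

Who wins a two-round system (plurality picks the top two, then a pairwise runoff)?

Sam

Round 1 first-place votes: Vikram 13, Noor 5, Liam 0, Sam 12, Yara 5. Vikram and Sam advance.
Runoff: Vikram is ranked above Sam on 13 ballots, Sam above Vikram on 22.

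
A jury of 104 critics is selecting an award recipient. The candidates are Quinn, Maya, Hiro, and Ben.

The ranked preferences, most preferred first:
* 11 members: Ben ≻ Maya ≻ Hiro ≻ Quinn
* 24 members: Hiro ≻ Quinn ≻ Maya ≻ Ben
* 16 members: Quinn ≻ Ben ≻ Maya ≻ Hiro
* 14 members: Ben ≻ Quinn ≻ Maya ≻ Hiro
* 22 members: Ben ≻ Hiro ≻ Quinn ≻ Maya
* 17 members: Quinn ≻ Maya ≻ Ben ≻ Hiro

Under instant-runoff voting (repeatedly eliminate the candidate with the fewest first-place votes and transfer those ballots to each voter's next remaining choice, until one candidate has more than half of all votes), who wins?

Quinn

Round 1: Quinn 33, Maya 0, Hiro 24, Ben 47. Maya eliminated.
Round 2: Quinn 33, Hiro 24, Ben 47. Hiro eliminated.
Round 3: Quinn 57, Ben 47. Quinn has a majority (≥53).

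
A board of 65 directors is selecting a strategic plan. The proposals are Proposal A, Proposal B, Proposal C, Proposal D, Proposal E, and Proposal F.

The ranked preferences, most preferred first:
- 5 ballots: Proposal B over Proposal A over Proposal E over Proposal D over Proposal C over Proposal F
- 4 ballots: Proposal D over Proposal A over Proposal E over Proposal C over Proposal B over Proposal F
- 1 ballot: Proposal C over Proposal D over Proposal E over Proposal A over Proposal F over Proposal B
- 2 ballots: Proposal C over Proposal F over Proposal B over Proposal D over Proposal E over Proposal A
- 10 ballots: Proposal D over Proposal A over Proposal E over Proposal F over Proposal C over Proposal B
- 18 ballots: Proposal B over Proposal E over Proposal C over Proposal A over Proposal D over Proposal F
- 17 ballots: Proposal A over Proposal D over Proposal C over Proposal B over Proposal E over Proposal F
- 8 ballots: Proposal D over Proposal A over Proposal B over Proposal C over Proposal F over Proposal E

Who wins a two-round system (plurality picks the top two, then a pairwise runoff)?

Round 1 first-place votes: Proposal A 17, Proposal B 23, Proposal C 3, Proposal D 22, Proposal E 0, Proposal F 0. Proposal B and Proposal D advance.
Runoff: Proposal B is ranked above Proposal D on 25 ballots, Proposal D above Proposal B on 40.

Proposal D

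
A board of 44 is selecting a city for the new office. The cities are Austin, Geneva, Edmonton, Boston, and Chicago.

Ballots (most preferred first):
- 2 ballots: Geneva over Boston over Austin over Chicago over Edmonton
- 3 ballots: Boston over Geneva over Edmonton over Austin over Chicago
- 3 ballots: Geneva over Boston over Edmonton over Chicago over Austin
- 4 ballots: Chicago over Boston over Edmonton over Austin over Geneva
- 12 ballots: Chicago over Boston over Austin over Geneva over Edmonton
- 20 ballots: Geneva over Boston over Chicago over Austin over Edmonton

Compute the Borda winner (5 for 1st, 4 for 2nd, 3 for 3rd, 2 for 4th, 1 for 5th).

Austin: 2×3 + 3×2 + 3×1 + 4×2 + 12×3 + 20×2 = 99
Geneva: 2×5 + 3×4 + 3×5 + 4×1 + 12×2 + 20×5 = 165
Edmonton: 2×1 + 3×3 + 3×3 + 4×3 + 12×1 + 20×1 = 64
Boston: 2×4 + 3×5 + 3×4 + 4×4 + 12×4 + 20×4 = 179
Chicago: 2×2 + 3×1 + 3×2 + 4×5 + 12×5 + 20×3 = 153

Boston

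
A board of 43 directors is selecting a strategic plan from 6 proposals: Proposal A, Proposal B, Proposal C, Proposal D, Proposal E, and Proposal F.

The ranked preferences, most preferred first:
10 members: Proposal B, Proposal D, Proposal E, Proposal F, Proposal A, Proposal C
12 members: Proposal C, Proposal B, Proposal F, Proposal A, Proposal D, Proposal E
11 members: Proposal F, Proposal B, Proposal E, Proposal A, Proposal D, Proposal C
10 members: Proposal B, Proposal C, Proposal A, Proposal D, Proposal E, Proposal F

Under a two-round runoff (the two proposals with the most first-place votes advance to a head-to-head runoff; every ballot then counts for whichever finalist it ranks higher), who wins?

Proposal B

Round 1 first-place votes: Proposal A 0, Proposal B 20, Proposal C 12, Proposal D 0, Proposal E 0, Proposal F 11. Proposal B and Proposal C advance.
Runoff: Proposal B is ranked above Proposal C on 31 ballots, Proposal C above Proposal B on 12.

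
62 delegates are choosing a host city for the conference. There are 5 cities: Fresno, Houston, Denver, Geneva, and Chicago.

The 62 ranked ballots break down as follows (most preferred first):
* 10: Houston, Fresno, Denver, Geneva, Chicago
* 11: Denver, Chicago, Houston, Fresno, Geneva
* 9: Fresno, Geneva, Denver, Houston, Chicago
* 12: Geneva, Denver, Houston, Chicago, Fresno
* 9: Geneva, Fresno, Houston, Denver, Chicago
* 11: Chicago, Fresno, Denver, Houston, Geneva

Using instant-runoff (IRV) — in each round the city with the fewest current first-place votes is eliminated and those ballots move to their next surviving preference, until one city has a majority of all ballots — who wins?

Denver

Round 1: Fresno 9, Houston 10, Denver 11, Geneva 21, Chicago 11. Fresno eliminated.
Round 2: Houston 10, Denver 11, Geneva 30, Chicago 11. Houston eliminated.
Round 3: Denver 21, Geneva 30, Chicago 11. Chicago eliminated.
Round 4: Denver 32, Geneva 30. Denver has a majority (≥32).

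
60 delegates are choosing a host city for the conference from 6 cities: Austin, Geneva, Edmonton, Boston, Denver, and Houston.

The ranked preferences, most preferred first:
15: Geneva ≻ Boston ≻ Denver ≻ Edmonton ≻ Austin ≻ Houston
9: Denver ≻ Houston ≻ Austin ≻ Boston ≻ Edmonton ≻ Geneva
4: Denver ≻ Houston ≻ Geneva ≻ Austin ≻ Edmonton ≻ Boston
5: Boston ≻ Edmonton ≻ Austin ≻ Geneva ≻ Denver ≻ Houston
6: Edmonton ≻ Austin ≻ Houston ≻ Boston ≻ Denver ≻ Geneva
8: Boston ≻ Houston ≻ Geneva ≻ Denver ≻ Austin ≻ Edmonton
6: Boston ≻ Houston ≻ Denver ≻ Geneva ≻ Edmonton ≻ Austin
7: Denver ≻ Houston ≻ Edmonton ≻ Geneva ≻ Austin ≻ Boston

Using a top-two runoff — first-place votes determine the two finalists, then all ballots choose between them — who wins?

Round 1 first-place votes: Austin 0, Geneva 15, Edmonton 6, Boston 19, Denver 20, Houston 0. Denver and Boston advance.
Runoff: Denver is ranked above Boston on 20 ballots, Boston above Denver on 40.

Boston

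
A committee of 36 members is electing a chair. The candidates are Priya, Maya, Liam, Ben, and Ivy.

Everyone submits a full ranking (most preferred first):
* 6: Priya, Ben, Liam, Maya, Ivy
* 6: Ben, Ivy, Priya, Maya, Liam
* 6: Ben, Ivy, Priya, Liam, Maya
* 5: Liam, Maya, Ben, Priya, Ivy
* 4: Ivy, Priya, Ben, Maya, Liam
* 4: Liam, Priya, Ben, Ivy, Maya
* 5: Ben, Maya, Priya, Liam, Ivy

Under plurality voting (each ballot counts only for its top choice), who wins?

First-place votes: Priya 6, Maya 0, Liam 9, Ben 17, Ivy 4.

Ben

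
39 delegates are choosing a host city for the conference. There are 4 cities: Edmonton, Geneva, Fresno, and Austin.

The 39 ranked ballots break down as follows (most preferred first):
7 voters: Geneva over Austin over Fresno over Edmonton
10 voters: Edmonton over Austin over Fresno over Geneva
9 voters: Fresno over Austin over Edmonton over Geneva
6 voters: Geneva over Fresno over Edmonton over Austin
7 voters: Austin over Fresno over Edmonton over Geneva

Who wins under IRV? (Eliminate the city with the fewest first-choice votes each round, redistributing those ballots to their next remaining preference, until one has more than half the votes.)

Round 1: Edmonton 10, Geneva 13, Fresno 9, Austin 7. Austin eliminated.
Round 2: Edmonton 10, Geneva 13, Fresno 16. Edmonton eliminated.
Round 3: Geneva 13, Fresno 26. Fresno has a majority (≥20).

Fresno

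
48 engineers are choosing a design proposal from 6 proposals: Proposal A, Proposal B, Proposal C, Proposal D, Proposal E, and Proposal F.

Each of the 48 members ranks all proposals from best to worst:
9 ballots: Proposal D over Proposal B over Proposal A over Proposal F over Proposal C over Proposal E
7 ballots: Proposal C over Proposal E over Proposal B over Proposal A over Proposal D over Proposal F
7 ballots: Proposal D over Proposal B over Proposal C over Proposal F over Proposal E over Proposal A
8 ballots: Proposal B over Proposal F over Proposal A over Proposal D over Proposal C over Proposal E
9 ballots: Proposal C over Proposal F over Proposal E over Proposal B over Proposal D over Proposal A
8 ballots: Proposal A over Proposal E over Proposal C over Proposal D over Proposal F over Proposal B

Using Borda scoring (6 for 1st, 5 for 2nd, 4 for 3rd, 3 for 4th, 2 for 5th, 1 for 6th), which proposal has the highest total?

Proposal A: 9×4 + 7×3 + 7×1 + 8×4 + 9×1 + 8×6 = 153
Proposal B: 9×5 + 7×4 + 7×5 + 8×6 + 9×3 + 8×1 = 191
Proposal C: 9×2 + 7×6 + 7×4 + 8×2 + 9×6 + 8×4 = 190
Proposal D: 9×6 + 7×2 + 7×6 + 8×3 + 9×2 + 8×3 = 176
Proposal E: 9×1 + 7×5 + 7×2 + 8×1 + 9×4 + 8×5 = 142
Proposal F: 9×3 + 7×1 + 7×3 + 8×5 + 9×5 + 8×2 = 156

Proposal B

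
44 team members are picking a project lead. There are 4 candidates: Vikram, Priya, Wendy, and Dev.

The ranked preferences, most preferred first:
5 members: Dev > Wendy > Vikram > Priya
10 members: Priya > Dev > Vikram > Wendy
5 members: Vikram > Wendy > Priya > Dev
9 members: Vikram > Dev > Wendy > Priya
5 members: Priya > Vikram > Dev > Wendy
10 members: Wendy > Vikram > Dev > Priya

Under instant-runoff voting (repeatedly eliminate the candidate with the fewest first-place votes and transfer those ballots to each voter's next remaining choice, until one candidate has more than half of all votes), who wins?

Round 1: Vikram 14, Priya 15, Wendy 10, Dev 5. Dev eliminated.
Round 2: Vikram 14, Priya 15, Wendy 15. Vikram eliminated.
Round 3: Priya 15, Wendy 29. Wendy has a majority (≥23).

Wendy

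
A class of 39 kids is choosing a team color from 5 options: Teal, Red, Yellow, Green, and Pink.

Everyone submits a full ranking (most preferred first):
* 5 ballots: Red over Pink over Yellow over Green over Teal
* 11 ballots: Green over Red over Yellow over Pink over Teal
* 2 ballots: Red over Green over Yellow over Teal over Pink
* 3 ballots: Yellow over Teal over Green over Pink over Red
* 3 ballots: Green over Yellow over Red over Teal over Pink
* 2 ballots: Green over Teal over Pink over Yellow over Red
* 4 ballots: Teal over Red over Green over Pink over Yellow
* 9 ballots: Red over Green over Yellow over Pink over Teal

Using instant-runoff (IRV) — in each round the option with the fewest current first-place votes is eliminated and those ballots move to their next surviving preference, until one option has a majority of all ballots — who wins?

Red

Round 1: Teal 4, Red 16, Yellow 3, Green 16, Pink 0. Pink eliminated.
Round 2: Teal 4, Red 16, Yellow 3, Green 16. Yellow eliminated.
Round 3: Teal 7, Red 16, Green 16. Teal eliminated.
Round 4: Red 20, Green 19. Red has a majority (≥20).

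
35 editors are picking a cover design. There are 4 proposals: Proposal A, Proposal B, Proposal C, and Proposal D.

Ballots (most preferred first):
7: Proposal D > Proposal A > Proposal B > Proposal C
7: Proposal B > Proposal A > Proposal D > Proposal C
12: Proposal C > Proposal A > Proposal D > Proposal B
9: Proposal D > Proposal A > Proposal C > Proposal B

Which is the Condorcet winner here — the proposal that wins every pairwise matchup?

Proposal A vs Proposal B: 28–7
Proposal A vs Proposal C: 23–12
Proposal A vs Proposal D: 19–16
Proposal A beats every other proposal.

Proposal A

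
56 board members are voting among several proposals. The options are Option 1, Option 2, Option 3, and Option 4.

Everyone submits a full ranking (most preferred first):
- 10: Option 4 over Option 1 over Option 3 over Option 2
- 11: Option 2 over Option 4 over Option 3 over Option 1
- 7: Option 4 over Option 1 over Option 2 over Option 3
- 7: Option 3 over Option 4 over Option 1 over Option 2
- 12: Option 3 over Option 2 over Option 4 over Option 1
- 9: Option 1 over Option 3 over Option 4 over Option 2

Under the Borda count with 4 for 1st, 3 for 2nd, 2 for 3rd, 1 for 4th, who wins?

Option 1: 10×3 + 11×1 + 7×3 + 7×2 + 12×1 + 9×4 = 124
Option 2: 10×1 + 11×4 + 7×2 + 7×1 + 12×3 + 9×1 = 120
Option 3: 10×2 + 11×2 + 7×1 + 7×4 + 12×4 + 9×3 = 152
Option 4: 10×4 + 11×3 + 7×4 + 7×3 + 12×2 + 9×2 = 164

Option 4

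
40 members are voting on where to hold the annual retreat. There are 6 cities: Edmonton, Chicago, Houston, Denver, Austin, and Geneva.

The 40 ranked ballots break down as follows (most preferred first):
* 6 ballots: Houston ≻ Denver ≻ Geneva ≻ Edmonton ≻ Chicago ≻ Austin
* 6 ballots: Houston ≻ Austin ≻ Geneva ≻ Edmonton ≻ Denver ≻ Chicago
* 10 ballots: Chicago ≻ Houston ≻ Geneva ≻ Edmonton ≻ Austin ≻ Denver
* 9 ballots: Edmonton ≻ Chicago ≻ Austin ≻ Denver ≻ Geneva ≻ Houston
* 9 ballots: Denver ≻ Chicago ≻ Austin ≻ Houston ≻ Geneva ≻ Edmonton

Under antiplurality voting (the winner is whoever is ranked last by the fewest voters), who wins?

Last-place votes: Edmonton 9, Chicago 6, Houston 9, Denver 10, Austin 6, Geneva 0.

Geneva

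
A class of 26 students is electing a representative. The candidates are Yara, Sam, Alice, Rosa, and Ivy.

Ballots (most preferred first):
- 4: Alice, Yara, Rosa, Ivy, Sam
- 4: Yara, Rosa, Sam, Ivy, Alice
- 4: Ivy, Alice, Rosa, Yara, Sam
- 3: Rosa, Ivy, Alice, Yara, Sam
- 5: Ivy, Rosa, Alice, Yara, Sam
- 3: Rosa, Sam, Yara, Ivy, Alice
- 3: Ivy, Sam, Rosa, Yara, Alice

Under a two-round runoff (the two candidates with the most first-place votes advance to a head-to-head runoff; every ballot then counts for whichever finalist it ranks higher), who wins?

Round 1 first-place votes: Yara 4, Sam 0, Alice 4, Rosa 6, Ivy 12. Ivy and Rosa advance.
Runoff: Ivy is ranked above Rosa on 12 ballots, Rosa above Ivy on 14.

Rosa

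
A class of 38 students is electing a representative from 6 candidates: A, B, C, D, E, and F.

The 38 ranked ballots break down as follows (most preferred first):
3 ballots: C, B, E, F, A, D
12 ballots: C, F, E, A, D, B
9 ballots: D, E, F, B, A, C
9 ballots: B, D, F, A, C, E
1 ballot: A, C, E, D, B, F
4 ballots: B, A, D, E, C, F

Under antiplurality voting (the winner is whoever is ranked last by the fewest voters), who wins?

Last-place votes: A 0, B 12, C 9, D 3, E 9, F 5.

A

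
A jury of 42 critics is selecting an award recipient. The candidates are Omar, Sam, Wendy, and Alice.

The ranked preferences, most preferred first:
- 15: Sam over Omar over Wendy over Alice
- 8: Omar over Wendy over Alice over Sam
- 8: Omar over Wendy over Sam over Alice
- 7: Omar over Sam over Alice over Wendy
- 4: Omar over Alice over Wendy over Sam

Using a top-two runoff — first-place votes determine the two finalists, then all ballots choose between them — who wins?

Omar

Round 1 first-place votes: Omar 27, Sam 15, Wendy 0, Alice 0. Omar and Sam advance.
Runoff: Omar is ranked above Sam on 27 ballots, Sam above Omar on 15.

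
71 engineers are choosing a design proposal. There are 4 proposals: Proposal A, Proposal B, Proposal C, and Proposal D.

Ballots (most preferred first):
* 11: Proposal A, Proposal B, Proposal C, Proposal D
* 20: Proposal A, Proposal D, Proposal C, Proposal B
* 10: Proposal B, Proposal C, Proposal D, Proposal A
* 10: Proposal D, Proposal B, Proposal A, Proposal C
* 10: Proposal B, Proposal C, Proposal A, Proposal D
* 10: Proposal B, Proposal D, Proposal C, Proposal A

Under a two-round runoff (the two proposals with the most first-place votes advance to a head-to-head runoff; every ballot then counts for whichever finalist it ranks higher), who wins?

Proposal B

Round 1 first-place votes: Proposal A 31, Proposal B 30, Proposal C 0, Proposal D 10. Proposal A and Proposal B advance.
Runoff: Proposal A is ranked above Proposal B on 31 ballots, Proposal B above Proposal A on 40.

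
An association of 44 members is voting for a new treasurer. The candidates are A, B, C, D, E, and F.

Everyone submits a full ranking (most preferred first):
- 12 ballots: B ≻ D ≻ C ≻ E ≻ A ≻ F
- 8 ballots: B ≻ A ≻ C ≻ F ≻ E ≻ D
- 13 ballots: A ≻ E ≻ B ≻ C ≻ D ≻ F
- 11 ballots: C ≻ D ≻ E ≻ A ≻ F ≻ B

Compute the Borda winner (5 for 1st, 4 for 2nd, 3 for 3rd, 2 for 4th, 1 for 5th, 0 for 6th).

A: 12×1 + 8×4 + 13×5 + 11×2 = 131
B: 12×5 + 8×5 + 13×3 + 11×0 = 139
C: 12×3 + 8×3 + 13×2 + 11×5 = 141
D: 12×4 + 8×0 + 13×1 + 11×4 = 105
E: 12×2 + 8×1 + 13×4 + 11×3 = 117
F: 12×0 + 8×2 + 13×0 + 11×1 = 27

C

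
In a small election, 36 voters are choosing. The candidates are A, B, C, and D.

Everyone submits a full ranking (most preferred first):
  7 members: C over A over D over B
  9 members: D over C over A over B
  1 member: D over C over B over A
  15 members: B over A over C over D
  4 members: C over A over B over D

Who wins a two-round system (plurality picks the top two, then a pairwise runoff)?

Round 1 first-place votes: A 0, B 15, C 11, D 10. B and C advance.
Runoff: B is ranked above C on 15 ballots, C above B on 21.

C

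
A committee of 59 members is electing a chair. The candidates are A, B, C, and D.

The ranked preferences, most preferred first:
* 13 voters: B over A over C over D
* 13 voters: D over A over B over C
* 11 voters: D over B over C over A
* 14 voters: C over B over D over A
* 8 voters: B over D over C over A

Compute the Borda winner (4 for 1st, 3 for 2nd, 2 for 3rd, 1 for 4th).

A: 13×3 + 13×3 + 11×1 + 14×1 + 8×1 = 111
B: 13×4 + 13×2 + 11×3 + 14×3 + 8×4 = 185
C: 13×2 + 13×1 + 11×2 + 14×4 + 8×2 = 133
D: 13×1 + 13×4 + 11×4 + 14×2 + 8×3 = 161

B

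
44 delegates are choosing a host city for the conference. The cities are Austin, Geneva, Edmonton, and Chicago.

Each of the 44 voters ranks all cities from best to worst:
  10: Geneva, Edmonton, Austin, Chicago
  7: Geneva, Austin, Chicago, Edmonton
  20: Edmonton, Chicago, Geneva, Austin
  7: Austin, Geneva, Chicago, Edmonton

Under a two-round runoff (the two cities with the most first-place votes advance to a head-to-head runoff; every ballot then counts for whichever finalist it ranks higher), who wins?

Round 1 first-place votes: Austin 7, Geneva 17, Edmonton 20, Chicago 0. Edmonton and Geneva advance.
Runoff: Edmonton is ranked above Geneva on 20 ballots, Geneva above Edmonton on 24.

Geneva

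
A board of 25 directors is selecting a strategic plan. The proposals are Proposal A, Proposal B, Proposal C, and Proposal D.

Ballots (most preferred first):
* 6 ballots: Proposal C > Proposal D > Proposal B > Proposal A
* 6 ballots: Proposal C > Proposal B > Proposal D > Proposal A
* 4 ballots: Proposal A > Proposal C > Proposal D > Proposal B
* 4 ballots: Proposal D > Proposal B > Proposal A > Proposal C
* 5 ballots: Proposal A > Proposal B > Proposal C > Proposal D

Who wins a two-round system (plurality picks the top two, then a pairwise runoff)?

Proposal A

Round 1 first-place votes: Proposal A 9, Proposal B 0, Proposal C 12, Proposal D 4. Proposal C and Proposal A advance.
Runoff: Proposal C is ranked above Proposal A on 12 ballots, Proposal A above Proposal C on 13.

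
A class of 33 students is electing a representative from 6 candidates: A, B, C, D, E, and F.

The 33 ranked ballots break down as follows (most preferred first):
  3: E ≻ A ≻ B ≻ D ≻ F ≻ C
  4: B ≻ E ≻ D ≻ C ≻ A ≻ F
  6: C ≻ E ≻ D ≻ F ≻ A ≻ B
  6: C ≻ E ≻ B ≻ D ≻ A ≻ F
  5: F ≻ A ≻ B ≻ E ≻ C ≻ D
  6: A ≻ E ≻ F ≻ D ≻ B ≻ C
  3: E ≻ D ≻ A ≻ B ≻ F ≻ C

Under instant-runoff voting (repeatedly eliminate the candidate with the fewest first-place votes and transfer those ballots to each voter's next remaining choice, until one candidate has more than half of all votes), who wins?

Round 1: A 6, B 4, C 12, D 0, E 6, F 5. D eliminated.
Round 2: A 6, B 4, C 12, E 6, F 5. B eliminated.
Round 3: A 6, C 12, E 10, F 5. F eliminated.
Round 4: A 11, C 12, E 10. E eliminated.
Round 5: A 17, C 16. A has a majority (≥17).

A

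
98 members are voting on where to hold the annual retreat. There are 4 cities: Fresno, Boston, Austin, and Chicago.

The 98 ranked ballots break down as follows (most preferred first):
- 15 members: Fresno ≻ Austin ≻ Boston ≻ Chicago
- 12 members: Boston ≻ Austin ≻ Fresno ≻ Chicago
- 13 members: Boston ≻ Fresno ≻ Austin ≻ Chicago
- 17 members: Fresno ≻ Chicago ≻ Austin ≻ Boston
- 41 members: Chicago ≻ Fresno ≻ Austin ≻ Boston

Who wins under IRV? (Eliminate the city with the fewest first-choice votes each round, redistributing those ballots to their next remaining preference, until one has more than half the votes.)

Round 1: Fresno 32, Boston 25, Austin 0, Chicago 41. Austin eliminated.
Round 2: Fresno 32, Boston 25, Chicago 41. Boston eliminated.
Round 3: Fresno 57, Chicago 41. Fresno has a majority (≥50).

Fresno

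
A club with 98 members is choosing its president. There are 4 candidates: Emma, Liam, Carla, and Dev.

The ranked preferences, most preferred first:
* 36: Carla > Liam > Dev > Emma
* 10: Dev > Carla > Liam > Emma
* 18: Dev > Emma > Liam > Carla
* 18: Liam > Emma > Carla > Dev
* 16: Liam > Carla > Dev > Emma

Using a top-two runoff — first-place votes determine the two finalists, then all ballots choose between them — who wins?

Round 1 first-place votes: Emma 0, Liam 34, Carla 36, Dev 28. Carla and Liam advance.
Runoff: Carla is ranked above Liam on 46 ballots, Liam above Carla on 52.

Liam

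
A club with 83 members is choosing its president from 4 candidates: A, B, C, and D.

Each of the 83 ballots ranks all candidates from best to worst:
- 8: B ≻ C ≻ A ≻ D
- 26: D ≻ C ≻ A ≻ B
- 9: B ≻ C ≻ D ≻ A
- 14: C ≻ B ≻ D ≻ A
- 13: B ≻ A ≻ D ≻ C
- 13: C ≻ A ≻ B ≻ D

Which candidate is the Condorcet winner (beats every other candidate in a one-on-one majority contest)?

C

C vs A: 70–13
C vs B: 53–30
C vs D: 44–39
C beats every other candidate.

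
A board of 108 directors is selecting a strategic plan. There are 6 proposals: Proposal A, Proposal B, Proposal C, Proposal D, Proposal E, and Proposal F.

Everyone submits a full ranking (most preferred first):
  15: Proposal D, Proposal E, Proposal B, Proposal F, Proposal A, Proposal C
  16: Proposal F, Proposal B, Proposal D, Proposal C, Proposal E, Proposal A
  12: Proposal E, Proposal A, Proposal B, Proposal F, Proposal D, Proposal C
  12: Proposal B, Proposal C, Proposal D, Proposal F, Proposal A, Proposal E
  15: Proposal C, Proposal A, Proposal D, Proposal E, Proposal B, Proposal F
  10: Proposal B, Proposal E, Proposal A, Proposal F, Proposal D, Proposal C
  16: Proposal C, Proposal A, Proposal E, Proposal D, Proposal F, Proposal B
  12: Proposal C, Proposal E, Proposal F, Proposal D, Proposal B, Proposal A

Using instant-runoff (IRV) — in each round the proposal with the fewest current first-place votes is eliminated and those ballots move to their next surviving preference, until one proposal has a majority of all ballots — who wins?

Round 1: Proposal A 0, Proposal B 22, Proposal C 43, Proposal D 15, Proposal E 12, Proposal F 16. Proposal A eliminated.
Round 2: Proposal B 22, Proposal C 43, Proposal D 15, Proposal E 12, Proposal F 16. Proposal E eliminated.
Round 3: Proposal B 34, Proposal C 43, Proposal D 15, Proposal F 16. Proposal D eliminated.
Round 4: Proposal B 49, Proposal C 43, Proposal F 16. Proposal F eliminated.
Round 5: Proposal B 65, Proposal C 43. Proposal B has a majority (≥55).

Proposal B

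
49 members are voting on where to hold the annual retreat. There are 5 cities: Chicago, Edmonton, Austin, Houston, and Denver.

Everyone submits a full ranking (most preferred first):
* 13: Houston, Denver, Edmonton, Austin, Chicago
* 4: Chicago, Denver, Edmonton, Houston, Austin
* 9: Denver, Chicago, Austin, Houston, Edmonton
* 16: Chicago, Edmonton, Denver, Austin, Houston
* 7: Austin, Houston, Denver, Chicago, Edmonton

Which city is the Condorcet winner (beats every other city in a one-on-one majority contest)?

Denver

Denver vs Chicago: 29–20
Denver vs Edmonton: 33–16
Denver vs Austin: 42–7
Denver vs Houston: 29–20
Denver beats every other city.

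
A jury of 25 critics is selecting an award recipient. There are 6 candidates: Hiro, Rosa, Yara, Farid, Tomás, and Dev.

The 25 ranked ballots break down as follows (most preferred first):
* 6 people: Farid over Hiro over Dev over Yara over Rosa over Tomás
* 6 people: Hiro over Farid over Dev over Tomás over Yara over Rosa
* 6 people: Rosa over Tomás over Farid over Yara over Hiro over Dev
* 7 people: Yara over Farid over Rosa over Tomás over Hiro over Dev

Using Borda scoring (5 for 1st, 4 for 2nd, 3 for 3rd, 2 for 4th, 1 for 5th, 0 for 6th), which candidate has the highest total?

Hiro: 6×4 + 6×5 + 6×1 + 7×1 = 67
Rosa: 6×1 + 6×0 + 6×5 + 7×3 = 57
Yara: 6×2 + 6×1 + 6×2 + 7×5 = 65
Farid: 6×5 + 6×4 + 6×3 + 7×4 = 100
Tomás: 6×0 + 6×2 + 6×4 + 7×2 = 50
Dev: 6×3 + 6×3 + 6×0 + 7×0 = 36

Farid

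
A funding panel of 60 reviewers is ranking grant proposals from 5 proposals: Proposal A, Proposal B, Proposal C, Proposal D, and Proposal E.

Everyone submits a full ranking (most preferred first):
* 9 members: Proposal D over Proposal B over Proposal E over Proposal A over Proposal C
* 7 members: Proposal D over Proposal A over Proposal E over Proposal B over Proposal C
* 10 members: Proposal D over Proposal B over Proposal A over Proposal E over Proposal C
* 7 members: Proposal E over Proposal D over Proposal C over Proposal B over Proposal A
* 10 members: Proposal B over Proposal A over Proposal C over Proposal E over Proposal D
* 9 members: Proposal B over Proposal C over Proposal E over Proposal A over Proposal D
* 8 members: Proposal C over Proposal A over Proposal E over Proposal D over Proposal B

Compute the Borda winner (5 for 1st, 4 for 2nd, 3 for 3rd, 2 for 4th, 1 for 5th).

Proposal B

Proposal A: 9×2 + 7×4 + 10×3 + 7×1 + 10×4 + 9×2 + 8×4 = 173
Proposal B: 9×4 + 7×2 + 10×4 + 7×2 + 10×5 + 9×5 + 8×1 = 207
Proposal C: 9×1 + 7×1 + 10×1 + 7×3 + 10×3 + 9×4 + 8×5 = 153
Proposal D: 9×5 + 7×5 + 10×5 + 7×4 + 10×1 + 9×1 + 8×2 = 193
Proposal E: 9×3 + 7×3 + 10×2 + 7×5 + 10×2 + 9×3 + 8×3 = 174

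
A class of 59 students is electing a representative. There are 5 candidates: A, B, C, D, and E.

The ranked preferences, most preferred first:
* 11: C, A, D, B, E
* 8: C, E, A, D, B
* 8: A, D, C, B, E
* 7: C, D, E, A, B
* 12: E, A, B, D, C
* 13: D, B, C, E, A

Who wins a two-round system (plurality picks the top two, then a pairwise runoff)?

Round 1 first-place votes: A 8, B 0, C 26, D 13, E 12. C and D advance.
Runoff: C is ranked above D on 26 ballots, D above C on 33.

D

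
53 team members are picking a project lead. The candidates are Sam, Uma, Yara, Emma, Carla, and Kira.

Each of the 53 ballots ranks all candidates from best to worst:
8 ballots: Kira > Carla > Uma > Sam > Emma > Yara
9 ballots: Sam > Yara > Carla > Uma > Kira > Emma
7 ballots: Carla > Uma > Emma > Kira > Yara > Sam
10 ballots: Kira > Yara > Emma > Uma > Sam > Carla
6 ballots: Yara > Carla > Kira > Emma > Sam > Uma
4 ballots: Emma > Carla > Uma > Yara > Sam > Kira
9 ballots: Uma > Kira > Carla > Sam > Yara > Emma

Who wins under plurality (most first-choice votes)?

First-place votes: Sam 9, Uma 9, Yara 6, Emma 4, Carla 7, Kira 18.

Kira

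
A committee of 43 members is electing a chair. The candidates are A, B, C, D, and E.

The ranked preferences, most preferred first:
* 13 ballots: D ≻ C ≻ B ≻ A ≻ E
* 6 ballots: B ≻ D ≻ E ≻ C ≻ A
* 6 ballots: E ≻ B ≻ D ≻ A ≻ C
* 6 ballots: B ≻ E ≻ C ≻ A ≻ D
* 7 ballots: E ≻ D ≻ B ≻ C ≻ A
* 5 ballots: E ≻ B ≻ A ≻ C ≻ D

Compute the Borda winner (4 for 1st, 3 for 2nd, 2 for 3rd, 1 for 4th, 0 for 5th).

B

A: 13×1 + 6×0 + 6×1 + 6×1 + 7×0 + 5×2 = 35
B: 13×2 + 6×4 + 6×3 + 6×4 + 7×2 + 5×3 = 121
C: 13×3 + 6×1 + 6×0 + 6×2 + 7×1 + 5×1 = 69
D: 13×4 + 6×3 + 6×2 + 6×0 + 7×3 + 5×0 = 103
E: 13×0 + 6×2 + 6×4 + 6×3 + 7×4 + 5×4 = 102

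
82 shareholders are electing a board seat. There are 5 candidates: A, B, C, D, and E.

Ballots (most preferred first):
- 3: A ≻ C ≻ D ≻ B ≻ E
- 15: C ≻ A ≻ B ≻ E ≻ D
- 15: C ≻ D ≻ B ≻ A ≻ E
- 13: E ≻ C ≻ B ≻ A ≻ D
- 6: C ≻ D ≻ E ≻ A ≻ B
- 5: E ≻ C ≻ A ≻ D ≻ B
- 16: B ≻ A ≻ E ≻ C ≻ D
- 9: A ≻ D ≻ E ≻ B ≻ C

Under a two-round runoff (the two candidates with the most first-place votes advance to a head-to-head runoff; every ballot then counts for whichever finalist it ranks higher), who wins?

E

Round 1 first-place votes: A 12, B 16, C 36, D 0, E 18. C and E advance.
Runoff: C is ranked above E on 39 ballots, E above C on 43.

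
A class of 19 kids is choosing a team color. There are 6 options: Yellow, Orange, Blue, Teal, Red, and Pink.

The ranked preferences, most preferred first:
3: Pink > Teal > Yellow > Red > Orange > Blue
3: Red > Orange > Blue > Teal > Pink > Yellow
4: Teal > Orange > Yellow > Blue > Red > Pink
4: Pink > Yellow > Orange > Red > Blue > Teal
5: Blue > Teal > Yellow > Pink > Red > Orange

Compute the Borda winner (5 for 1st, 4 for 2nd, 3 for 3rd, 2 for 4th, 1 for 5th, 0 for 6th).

Yellow: 3×3 + 3×0 + 4×3 + 4×4 + 5×3 = 52
Orange: 3×1 + 3×4 + 4×4 + 4×3 + 5×0 = 43
Blue: 3×0 + 3×3 + 4×2 + 4×1 + 5×5 = 46
Teal: 3×4 + 3×2 + 4×5 + 4×0 + 5×4 = 58
Red: 3×2 + 3×5 + 4×1 + 4×2 + 5×1 = 38
Pink: 3×5 + 3×1 + 4×0 + 4×5 + 5×2 = 48

Teal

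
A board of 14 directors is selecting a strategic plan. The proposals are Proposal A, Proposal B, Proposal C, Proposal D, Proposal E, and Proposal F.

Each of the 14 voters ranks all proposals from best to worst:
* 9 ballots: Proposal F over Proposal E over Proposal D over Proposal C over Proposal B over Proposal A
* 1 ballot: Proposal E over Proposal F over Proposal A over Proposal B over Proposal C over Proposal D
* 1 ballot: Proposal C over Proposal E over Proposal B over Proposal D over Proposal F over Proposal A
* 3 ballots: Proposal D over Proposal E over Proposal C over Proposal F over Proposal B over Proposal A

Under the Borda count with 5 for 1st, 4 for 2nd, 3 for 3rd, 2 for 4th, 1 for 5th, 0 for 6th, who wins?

Proposal E

Proposal A: 9×0 + 1×3 + 1×0 + 3×0 = 3
Proposal B: 9×1 + 1×2 + 1×3 + 3×1 = 17
Proposal C: 9×2 + 1×1 + 1×5 + 3×3 = 33
Proposal D: 9×3 + 1×0 + 1×2 + 3×5 = 44
Proposal E: 9×4 + 1×5 + 1×4 + 3×4 = 57
Proposal F: 9×5 + 1×4 + 1×1 + 3×2 = 56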